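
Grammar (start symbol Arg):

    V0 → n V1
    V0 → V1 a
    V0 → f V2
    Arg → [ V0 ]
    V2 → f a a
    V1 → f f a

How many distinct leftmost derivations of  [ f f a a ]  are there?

Parse trees for [ f f a a ]:
  [Arg [ [V0 [V1 f f a] a] ]]
  [Arg [ [V0 f [V2 f a a]] ]]

2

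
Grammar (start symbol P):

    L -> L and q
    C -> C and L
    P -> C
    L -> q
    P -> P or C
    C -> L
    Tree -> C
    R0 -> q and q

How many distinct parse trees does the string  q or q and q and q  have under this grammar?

4

Parse trees for q or q and q and q:
  [P [P [C [L q]]] or [C [C [L q]] and [L [L q] and q]]]
  [P [P [C [L q]]] or [C [C [C [L q]] and [L q]] and [L q]]]
  [P [P [C [L q]]] or [C [C [L [L q] and q]] and [L q]]]
  [P [P [C [L q]]] or [C [L [L [L q] and q] and q]]]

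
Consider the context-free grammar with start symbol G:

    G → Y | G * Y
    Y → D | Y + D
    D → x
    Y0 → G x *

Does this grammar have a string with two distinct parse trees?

Only G, Y, D are reachable from G; ignoring the rest: G → G * Y | Y  ;  Y → Y + D | D  — a left-associative chain with D at the bottom. Each string factors uniquely by precedence.

Unambiguous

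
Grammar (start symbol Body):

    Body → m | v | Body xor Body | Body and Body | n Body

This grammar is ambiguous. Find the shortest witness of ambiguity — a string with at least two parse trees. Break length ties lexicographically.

n m and m

length 1: no string has ≥2 trees
length 2: no string has ≥2 trees
length 3: no string has ≥2 trees
length 4: n m and m has 2 parse trees

Two derivations of n m and m:
  Body ⇒ Body and Body ⇒ n Body and Body ⇒ n m and Body ⇒ n m and m
  Body ⇒ n Body ⇒ n Body and Body ⇒ n m and Body ⇒ n m and m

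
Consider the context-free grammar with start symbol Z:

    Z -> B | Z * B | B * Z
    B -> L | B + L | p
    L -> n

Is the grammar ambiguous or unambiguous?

Witness: n * n

Derivation 1: Z ⇒ Z * B ⇒ B * B ⇒ L * B ⇒ n * B ⇒ n * L ⇒ n * n
Derivation 2: Z ⇒ B * Z ⇒ L * Z ⇒ n * Z ⇒ n * B ⇒ n * L ⇒ n * n

Two distinct leftmost derivations for the same string.

Ambiguous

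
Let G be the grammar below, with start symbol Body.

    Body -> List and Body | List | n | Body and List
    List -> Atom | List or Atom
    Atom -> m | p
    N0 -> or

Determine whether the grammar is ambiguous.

Witness: m and m

Derivation 1: Body ⇒ List and Body ⇒ Atom and Body ⇒ m and Body ⇒ m and List ⇒ m and Atom ⇒ m and m
Derivation 2: Body ⇒ Body and List ⇒ List and List ⇒ Atom and List ⇒ m and List ⇒ m and Atom ⇒ m and m

Two distinct leftmost derivations for the same string.

Ambiguous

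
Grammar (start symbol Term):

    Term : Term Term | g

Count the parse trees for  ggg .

2

Parse trees for ggg:
  [Term [Term g] [Term [Term g] [Term g]]]
  [Term [Term [Term g] [Term g]] [Term g]]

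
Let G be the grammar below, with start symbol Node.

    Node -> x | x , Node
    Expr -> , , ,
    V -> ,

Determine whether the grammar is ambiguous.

Unambiguous

Only Node is reachable from Node; ignoring the rest: Right-recursive list with a separator: after each atom, whether the separator follows determines the rule. One parse per string.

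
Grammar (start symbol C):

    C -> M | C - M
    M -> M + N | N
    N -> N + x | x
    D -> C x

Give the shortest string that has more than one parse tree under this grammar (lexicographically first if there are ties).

x + x

length 1: no string has ≥2 trees
length 3: x + x has 2 parse trees

Two derivations of x + x:
  C ⇒ M ⇒ M + N ⇒ N + N ⇒ x + N ⇒ x + x
  C ⇒ M ⇒ N ⇒ N + x ⇒ x + x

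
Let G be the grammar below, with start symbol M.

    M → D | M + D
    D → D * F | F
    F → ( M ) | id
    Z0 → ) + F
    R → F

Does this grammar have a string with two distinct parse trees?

Only M, D, F are reachable from M; ignoring the rest: The grammar is stratified — M handles '+' (left-recursive), D handles '*', F atoms. Each operator has a fixed associativity and precedence level, so every string has one parse.

Unambiguous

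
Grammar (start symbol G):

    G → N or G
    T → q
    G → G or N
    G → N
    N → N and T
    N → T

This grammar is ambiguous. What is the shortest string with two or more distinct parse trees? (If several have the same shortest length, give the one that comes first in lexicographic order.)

length 1: no string has ≥2 trees
length 3: q or q has 2 parse trees

Two derivations of q or q:
  G ⇒ N or G ⇒ T or G ⇒ q or G ⇒ q or N ⇒ q or T ⇒ q or q
  G ⇒ G or N ⇒ N or N ⇒ T or N ⇒ q or N ⇒ q or T ⇒ q or q

q or q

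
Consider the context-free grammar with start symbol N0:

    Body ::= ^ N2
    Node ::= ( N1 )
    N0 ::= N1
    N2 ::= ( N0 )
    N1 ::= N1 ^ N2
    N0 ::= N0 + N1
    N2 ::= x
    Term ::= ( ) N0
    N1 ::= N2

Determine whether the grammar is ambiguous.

Unambiguous

Only N0, N1, N2 are reachable from N0; ignoring the rest: This is a standard precedence ladder (N0 over N1 over N2), with each level left-recursive on its own operator ('+' at N0, '^' at N1). That structure is LR(1), hence unambiguous.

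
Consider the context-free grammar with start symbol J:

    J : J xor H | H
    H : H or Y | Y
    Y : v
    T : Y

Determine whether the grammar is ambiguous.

Unambiguous

(T is unreachable from J, so its rules don't affect L(J).) This is a standard precedence ladder (J over H over Y), with each level left-recursive on its own operator ('xor' at J, 'or' at H). That structure is LR(1), hence unambiguous.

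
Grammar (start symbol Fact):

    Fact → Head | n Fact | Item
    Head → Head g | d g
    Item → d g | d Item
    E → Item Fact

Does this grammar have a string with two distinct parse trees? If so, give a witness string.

Ambiguous

Witness: d g

Derivation 1: Fact ⇒ Head ⇒ d g
Derivation 2: Fact ⇒ Item ⇒ d g

Two distinct leftmost derivations for the same string.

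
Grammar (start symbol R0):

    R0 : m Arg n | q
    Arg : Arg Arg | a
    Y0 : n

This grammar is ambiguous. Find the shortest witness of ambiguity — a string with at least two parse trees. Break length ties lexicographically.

m a a a n

length 1: no string has ≥2 trees
length 3: no string has ≥2 trees
length 4: no string has ≥2 trees
length 5: m a a a n has 2 parse trees

Two derivations of m a a a n:
  R0 ⇒ m Arg n ⇒ m Arg Arg n ⇒ m Arg Arg Arg n ⇒ m a Arg Arg n ⇒ m a a Arg n ⇒ m a a a n
  R0 ⇒ m Arg n ⇒ m Arg Arg n ⇒ m a Arg n ⇒ m a Arg Arg n ⇒ m a a Arg n ⇒ m a a a n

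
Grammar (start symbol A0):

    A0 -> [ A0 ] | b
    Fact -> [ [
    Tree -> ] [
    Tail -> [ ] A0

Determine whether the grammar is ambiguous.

Unambiguous

Only A0 is reachable from A0; ignoring the rest: Each string is a nest of matched brackets around a single atom. An opening bracket forces the recursive rule; an atom forces the base rule.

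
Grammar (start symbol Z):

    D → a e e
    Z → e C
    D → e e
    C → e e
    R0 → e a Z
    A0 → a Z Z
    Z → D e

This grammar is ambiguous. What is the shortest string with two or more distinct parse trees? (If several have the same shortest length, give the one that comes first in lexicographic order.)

e e e

length 3: e e e has 2 parse trees

Two derivations of e e e:
  Z ⇒ e C ⇒ e e e
  Z ⇒ D e ⇒ e e e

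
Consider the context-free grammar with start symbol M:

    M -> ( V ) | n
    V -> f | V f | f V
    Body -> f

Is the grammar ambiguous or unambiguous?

Witness: ( f f )

Derivation 1: M ⇒ ( V ) ⇒ ( V f ) ⇒ ( f f )
Derivation 2: M ⇒ ( V ) ⇒ ( f V ) ⇒ ( f f )

Two distinct leftmost derivations for the same string.

Ambiguous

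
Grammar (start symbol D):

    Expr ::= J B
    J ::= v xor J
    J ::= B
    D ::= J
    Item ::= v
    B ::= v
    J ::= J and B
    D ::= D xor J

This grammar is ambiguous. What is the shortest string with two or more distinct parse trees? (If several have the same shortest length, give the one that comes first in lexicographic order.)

length 1: no string has ≥2 trees
length 3: v xor v has 2 parse trees

Two derivations of v xor v:
  D ⇒ J ⇒ v xor J ⇒ v xor B ⇒ v xor v
  D ⇒ D xor J ⇒ J xor J ⇒ B xor J ⇒ v xor J ⇒ v xor B ⇒ v xor v

v xor v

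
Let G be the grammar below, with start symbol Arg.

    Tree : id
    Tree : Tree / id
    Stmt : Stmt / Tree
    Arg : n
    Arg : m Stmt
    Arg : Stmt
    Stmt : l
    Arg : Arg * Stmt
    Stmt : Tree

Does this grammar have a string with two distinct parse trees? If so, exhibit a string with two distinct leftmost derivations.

Witness: id / id

Derivation 1: Arg ⇒ Stmt ⇒ Stmt / Tree ⇒ Tree / Tree ⇒ id / Tree ⇒ id / id
Derivation 2: Arg ⇒ Stmt ⇒ Tree ⇒ Tree / id ⇒ id / id

Two distinct leftmost derivations for the same string.

Ambiguous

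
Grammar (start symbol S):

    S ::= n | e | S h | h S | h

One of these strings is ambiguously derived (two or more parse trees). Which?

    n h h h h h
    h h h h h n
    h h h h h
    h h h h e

h h h h h

n h h h h h: 1 tree
h h h h h n: 1 tree
h h h h h: 16 trees
h h h h e: 1 tree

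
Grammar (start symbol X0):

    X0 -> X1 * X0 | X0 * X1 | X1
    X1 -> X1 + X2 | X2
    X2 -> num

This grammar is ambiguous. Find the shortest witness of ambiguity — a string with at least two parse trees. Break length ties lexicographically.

length 1: no string has ≥2 trees
length 3: num * num has 2 parse trees

Two derivations of num * num:
  X0 ⇒ X1 * X0 ⇒ X2 * X0 ⇒ num * X0 ⇒ num * X1 ⇒ num * X2 ⇒ num * num
  X0 ⇒ X0 * X1 ⇒ X1 * X1 ⇒ X2 * X1 ⇒ num * X1 ⇒ num * X2 ⇒ num * num

num * num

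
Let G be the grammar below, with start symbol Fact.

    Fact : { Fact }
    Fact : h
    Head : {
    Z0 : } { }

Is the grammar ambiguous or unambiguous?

Unambiguous

(Z0, Head are unreachable from Fact, so their rules don't affect L(Fact).) L(Fact) is { openⁿ atom closeⁿ : n ≥ 0 }. The bracket depth fixes n, and the derivation is forced at every step.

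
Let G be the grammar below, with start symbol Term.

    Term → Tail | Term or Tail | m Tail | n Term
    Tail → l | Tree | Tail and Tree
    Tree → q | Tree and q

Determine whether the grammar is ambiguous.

Witness: q and q

Derivation 1: Term ⇒ Tail ⇒ Tree ⇒ Tree and q ⇒ q and q
Derivation 2: Term ⇒ Tail ⇒ Tail and Tree ⇒ Tree and Tree ⇒ q and Tree ⇒ q and q

Two distinct leftmost derivations for the same string.

Ambiguous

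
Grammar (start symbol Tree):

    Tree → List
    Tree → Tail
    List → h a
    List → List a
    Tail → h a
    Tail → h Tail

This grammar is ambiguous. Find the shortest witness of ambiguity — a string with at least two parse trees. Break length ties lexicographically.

length 2: h a has 2 parse trees

Two derivations of h a:
  Tree ⇒ List ⇒ h a
  Tree ⇒ Tail ⇒ h a

h a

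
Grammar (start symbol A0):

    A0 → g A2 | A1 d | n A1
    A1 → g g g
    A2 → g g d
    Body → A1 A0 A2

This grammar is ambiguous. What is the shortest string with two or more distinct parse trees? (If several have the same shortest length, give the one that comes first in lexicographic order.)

g g g d

length 4: g g g d has 2 parse trees

Two derivations of g g g d:
  A0 ⇒ g A2 ⇒ g g g d
  A0 ⇒ A1 d ⇒ g g g d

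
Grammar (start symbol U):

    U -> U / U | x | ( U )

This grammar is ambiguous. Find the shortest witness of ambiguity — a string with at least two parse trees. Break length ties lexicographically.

x / x / x

length 1: no string has ≥2 trees
length 3: no string has ≥2 trees
length 5: x / x / x has 2 parse trees

Two derivations of x / x / x:
  U ⇒ U / U ⇒ U / U / U ⇒ x / U / U ⇒ x / x / U ⇒ x / x / x
  U ⇒ U / U ⇒ x / U ⇒ x / U / U ⇒ x / x / U ⇒ x / x / x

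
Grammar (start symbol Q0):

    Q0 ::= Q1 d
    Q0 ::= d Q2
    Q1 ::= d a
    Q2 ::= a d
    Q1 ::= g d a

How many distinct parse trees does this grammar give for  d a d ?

Parse trees for d a d:
  [Q0 [Q1 d a] d]
  [Q0 d [Q2 a d]]

2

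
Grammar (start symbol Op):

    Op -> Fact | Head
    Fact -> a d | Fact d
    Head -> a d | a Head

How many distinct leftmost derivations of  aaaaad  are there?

1

Parse trees for aaaaad:
  [Op [Head a [Head a [Head a [Head a [Head a d]]]]]]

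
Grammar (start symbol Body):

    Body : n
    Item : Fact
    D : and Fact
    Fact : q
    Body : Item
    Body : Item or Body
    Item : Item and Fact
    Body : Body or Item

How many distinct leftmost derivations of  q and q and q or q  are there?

2

Parse trees for q and q and q or q:
  [Body [Item [Item [Item [Fact q]] and [Fact q]] and [Fact q]] or [Body [Item [Fact q]]]]
  [Body [Body [Item [Item [Item [Fact q]] and [Fact q]] and [Fact q]]] or [Item [Fact q]]]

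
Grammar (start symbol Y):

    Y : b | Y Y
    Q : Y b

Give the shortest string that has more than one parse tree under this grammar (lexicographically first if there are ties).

length 1: no string has ≥2 trees
length 2: no string has ≥2 trees
length 3: b b b has 2 parse trees

Two derivations of b b b:
  Y ⇒ Y Y ⇒ b Y ⇒ b Y Y ⇒ b b Y ⇒ b b b
  Y ⇒ Y Y ⇒ Y Y Y ⇒ b Y Y ⇒ b b Y ⇒ b b b

b b b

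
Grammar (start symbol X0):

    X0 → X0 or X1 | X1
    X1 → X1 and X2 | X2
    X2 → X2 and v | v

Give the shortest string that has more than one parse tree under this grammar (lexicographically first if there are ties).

v and v

length 1: no string has ≥2 trees
length 3: v and v has 2 parse trees

Two derivations of v and v:
  X0 ⇒ X1 ⇒ X1 and X2 ⇒ X2 and X2 ⇒ v and X2 ⇒ v and v
  X0 ⇒ X1 ⇒ X2 ⇒ X2 and v ⇒ v and v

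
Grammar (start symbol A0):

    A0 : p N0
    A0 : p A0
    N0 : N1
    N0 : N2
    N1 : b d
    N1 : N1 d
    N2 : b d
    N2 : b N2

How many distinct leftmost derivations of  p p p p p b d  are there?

2

Parse trees for p p p p p b d:
  [A0 p [A0 p [A0 p [A0 p [A0 p [N0 [N1 b d]]]]]]]
  [A0 p [A0 p [A0 p [A0 p [A0 p [N0 [N2 b d]]]]]]]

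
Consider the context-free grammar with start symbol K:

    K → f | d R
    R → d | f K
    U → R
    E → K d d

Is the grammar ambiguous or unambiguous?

Unambiguous

(U, E are unreachable from K, so their rules don't affect L(K).) The reachable rules are right-linear with at most one rule per (nonterminal, next-terminal) pair. Each input token forces the next rule, so parsing is deterministic.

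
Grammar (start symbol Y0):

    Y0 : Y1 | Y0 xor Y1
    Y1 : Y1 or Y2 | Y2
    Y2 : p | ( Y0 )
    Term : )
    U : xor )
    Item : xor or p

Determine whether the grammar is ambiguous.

Unambiguous

Only Y0, Y1, Y2 are reachable from Y0; ignoring the rest: Y0 → Y0 xor Y1 | Y1  ;  Y1 → Y1 or Y2 | Y2  — a left-associative chain with Y2 at the bottom. Each string factors uniquely by precedence.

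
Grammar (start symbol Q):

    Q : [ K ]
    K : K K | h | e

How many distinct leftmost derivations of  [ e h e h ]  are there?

5

Parse trees for [ e h e h ]:
  [Q [ [K [K e] [K [K h] [K [K e] [K h]]]] ]]
  [Q [ [K [K e] [K [K [K h] [K e]] [K h]]] ]]
  [Q [ [K [K [K e] [K h]] [K [K e] [K h]]] ]]
  [Q [ [K [K [K e] [K [K h] [K e]]] [K h]] ]]
  [Q [ [K [K [K [K e] [K h]] [K e]] [K h]] ]]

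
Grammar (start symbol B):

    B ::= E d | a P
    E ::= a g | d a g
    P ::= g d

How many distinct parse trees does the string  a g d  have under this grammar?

Parse trees for a g d:
  [B [E a g] d]
  [B a [P g d]]

2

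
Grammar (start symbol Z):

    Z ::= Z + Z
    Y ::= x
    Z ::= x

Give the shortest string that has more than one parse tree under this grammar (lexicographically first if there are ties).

x + x + x

length 1: no string has ≥2 trees
length 3: no string has ≥2 trees
length 5: x + x + x has 2 parse trees

Two derivations of x + x + x:
  Z ⇒ Z + Z ⇒ Z + Z + Z ⇒ x + Z + Z ⇒ x + x + Z ⇒ x + x + x
  Z ⇒ Z + Z ⇒ x + Z ⇒ x + Z + Z ⇒ x + x + Z ⇒ x + x + x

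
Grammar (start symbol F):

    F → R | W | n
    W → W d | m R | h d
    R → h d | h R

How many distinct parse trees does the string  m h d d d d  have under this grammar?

Parse trees for m h d d d d:
  [F [W [W [W [W m [R h d]] d] d] d]]

1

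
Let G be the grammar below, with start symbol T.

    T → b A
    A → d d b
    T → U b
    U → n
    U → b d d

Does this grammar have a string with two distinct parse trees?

Ambiguous

Witness: b d d b

Derivation 1: T ⇒ b A ⇒ b d d b
Derivation 2: T ⇒ U b ⇒ b d d b

Two distinct leftmost derivations for the same string.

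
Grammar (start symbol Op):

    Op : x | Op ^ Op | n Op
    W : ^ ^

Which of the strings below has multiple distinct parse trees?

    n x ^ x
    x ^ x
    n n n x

n x ^ x: 2 trees
x ^ x: 1 tree
n n n x: 1 tree

n x ^ x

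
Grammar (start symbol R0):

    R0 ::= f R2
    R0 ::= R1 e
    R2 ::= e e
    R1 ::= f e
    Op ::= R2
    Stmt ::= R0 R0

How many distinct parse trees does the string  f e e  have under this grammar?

2

Parse trees for f e e:
  [R0 f [R2 e e]]
  [R0 [R1 f e] e]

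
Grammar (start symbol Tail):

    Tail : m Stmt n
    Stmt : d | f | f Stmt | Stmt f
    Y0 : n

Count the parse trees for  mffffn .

Parse trees for mffffn:
  [Tail m [Stmt f [Stmt f [Stmt f [Stmt f]]]] n]
  [Tail m [Stmt f [Stmt f [Stmt [Stmt f] f]]] n]
  [Tail m [Stmt f [Stmt [Stmt f [Stmt f]] f]] n]
  [Tail m [Stmt f [Stmt [Stmt [Stmt f] f] f]] n]
  [Tail m [Stmt [Stmt f [Stmt f [Stmt f]]] f] n]
  [Tail m [Stmt [Stmt f [Stmt [Stmt f] f]] f] n]
  [Tail m [Stmt [Stmt [Stmt f [Stmt f]] f] f] n]
  [Tail m [Stmt [Stmt [Stmt [Stmt f] f] f] f] n]

8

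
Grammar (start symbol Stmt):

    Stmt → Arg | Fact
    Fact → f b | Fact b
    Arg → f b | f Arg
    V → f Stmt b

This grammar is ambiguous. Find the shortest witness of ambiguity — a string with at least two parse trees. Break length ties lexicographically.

f b

length 2: f b has 2 parse trees

Two derivations of f b:
  Stmt ⇒ Arg ⇒ f b
  Stmt ⇒ Fact ⇒ f b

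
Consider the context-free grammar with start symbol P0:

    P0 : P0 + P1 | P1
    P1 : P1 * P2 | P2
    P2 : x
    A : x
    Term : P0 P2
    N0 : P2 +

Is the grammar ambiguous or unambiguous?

Only P0, P1, P2 are reachable from P0; ignoring the rest: P0 → P0 + P1 | P1  ;  P1 → P1 * P2 | P2  — a left-associative chain with P2 at the bottom. Each string factors uniquely by precedence.

Unambiguous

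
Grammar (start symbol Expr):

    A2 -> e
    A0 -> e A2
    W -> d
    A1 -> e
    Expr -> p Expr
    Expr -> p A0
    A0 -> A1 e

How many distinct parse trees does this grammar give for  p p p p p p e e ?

2

Parse trees for p p p p p p e e:
  [Expr p [Expr p [Expr p [Expr p [Expr p [Expr p [A0 e [A2 e]]]]]]]]
  [Expr p [Expr p [Expr p [Expr p [Expr p [Expr p [A0 [A1 e] e]]]]]]]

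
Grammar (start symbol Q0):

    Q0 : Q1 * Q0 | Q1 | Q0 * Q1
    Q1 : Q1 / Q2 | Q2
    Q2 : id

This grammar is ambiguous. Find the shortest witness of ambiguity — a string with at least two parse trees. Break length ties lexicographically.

id * id

length 1: no string has ≥2 trees
length 3: id * id has 2 parse trees

Two derivations of id * id:
  Q0 ⇒ Q1 * Q0 ⇒ Q2 * Q0 ⇒ id * Q0 ⇒ id * Q1 ⇒ id * Q2 ⇒ id * id
  Q0 ⇒ Q0 * Q1 ⇒ Q1 * Q1 ⇒ Q2 * Q1 ⇒ id * Q1 ⇒ id * Q2 ⇒ id * id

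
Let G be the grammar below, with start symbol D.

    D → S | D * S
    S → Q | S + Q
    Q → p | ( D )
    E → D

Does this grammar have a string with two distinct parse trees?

Only D, S, Q are reachable from D; ignoring the rest: D → D * S | S  ;  S → S + Q | Q  — a left-associative chain with Q at the bottom. Each string factors uniquely by precedence.

Unambiguous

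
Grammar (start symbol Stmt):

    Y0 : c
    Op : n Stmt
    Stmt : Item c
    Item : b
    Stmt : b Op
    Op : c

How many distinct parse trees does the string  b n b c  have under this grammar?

Parse trees for b n b c:
  [Stmt b [Op n [Stmt [Item b] c]]]
  [Stmt b [Op n [Stmt b [Op c]]]]

2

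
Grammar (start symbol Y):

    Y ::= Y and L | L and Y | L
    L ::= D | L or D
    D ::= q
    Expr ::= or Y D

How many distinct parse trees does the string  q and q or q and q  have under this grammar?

Parse trees for q and q or q and q:
  [Y [Y [Y [L [D q]]] and [L [L [D q]] or [D q]]] and [L [D q]]]
  [Y [Y [L [D q]] and [Y [L [L [D q]] or [D q]]]] and [L [D q]]]
  [Y [L [D q]] and [Y [Y [L [L [D q]] or [D q]]] and [L [D q]]]]
  [Y [L [D q]] and [Y [L [L [D q]] or [D q]] and [Y [L [D q]]]]]

4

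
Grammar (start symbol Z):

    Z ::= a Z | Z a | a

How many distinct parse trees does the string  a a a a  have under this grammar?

Parse trees for a a a a:
  [Z a [Z a [Z a [Z a]]]]
  [Z a [Z a [Z [Z a] a]]]
  [Z a [Z [Z a [Z a]] a]]
  [Z a [Z [Z [Z a] a] a]]
  [Z [Z a [Z a [Z a]]] a]
  [Z [Z a [Z [Z a] a]] a]
  [Z [Z [Z a [Z a]] a] a]
  [Z [Z [Z [Z a] a] a] a]

8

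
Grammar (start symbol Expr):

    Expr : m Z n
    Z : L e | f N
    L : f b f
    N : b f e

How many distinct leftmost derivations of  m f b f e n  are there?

2

Parse trees for m f b f e n:
  [Expr m [Z [L f b f] e] n]
  [Expr m [Z f [N b f e]] n]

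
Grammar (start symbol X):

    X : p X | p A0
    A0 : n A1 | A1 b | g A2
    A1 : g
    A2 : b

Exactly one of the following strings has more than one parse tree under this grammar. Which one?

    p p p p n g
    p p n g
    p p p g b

p p p p n g: 1 tree
p p n g: 1 tree
p p p g b: 2 trees

p p p g b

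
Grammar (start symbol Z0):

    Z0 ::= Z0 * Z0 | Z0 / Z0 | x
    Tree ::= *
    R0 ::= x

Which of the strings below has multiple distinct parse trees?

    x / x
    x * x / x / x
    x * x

x / x: 1 tree
x * x / x / x: 5 trees
x * x: 1 tree

x * x / x / x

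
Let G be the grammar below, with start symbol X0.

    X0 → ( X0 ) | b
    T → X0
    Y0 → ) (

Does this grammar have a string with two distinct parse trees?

Unambiguous

Only X0 is reachable from X0; ignoring the rest: L(X0) is { openⁿ atom closeⁿ : n ≥ 0 }. The bracket depth fixes n, and the derivation is forced at every step.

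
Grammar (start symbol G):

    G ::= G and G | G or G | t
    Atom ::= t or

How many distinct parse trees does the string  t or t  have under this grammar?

Parse trees for t or t:
  [G [G t] or [G t]]

1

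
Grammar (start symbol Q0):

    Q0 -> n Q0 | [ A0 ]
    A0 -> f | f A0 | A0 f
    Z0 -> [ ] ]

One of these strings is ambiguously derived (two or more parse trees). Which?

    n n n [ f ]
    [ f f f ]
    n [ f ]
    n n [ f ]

[ f f f ]

n n n [ f ]: 1 tree
[ f f f ]: 4 trees
n [ f ]: 1 tree
n n [ f ]: 1 tree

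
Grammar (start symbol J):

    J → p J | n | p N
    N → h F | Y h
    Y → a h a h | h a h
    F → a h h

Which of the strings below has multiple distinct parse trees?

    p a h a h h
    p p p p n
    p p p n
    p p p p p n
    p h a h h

p a h a h h: 1 tree
p p p p n: 1 tree
p p p n: 1 tree
p p p p p n: 1 tree
p h a h h: 2 trees

p h a h h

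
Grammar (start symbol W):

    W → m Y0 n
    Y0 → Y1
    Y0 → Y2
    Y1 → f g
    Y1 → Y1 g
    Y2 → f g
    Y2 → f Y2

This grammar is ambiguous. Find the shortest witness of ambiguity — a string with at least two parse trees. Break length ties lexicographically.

m f g n

length 4: m f g n has 2 parse trees

Two derivations of m f g n:
  W ⇒ m Y0 n ⇒ m Y1 n ⇒ m f g n
  W ⇒ m Y0 n ⇒ m Y2 n ⇒ m f g n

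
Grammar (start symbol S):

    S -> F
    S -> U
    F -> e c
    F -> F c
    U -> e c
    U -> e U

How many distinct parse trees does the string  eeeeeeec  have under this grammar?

1

Parse trees for eeeeeeec:
  [S [U e [U e [U e [U e [U e [U e [U e c]]]]]]]]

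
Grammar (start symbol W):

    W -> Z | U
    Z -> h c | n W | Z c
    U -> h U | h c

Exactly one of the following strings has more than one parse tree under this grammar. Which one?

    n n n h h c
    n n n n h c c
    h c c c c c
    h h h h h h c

n n n n h c c

n n n h h c: 1 tree
n n n n h c c: 9 trees
h c c c c c: 1 tree
h h h h h h c: 1 tree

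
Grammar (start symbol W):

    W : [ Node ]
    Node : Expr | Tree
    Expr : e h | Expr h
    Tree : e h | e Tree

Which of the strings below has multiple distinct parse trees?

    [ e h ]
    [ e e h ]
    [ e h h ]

[ e h ]

[ e h ]: 2 trees
[ e e h ]: 1 tree
[ e h h ]: 1 tree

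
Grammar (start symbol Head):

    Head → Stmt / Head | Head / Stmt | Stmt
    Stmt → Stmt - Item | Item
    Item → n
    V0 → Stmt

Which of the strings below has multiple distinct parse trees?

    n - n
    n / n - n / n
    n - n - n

n / n - n / n

n - n: 1 tree
n / n - n / n: 4 trees
n - n - n: 1 tree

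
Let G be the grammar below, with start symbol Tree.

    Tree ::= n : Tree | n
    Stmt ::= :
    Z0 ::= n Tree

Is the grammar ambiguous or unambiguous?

Unambiguous

(Stmt, Z0 are unreachable from Tree, so their rules don't affect L(Tree).) Right-recursive list with a separator: after each atom, whether the separator follows determines the rule. One parse per string.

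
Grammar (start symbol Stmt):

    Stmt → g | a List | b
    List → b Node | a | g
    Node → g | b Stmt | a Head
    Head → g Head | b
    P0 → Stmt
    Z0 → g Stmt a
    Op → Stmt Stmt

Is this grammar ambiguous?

(P0, Z0, Op are unreachable from Stmt, so their rules don't affect L(Stmt).) Restricted to the reachable nonterminals, every rule has the form A → t or A → t B, and no two rules for the same A share a first terminal. The grammar encodes a DFA — one run per string.

Unambiguous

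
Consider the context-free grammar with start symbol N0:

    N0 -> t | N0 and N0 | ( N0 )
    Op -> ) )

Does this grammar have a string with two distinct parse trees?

Witness: t and t and t

Derivation 1: N0 ⇒ N0 and N0 ⇒ t and N0 ⇒ t and N0 and N0 ⇒ t and t and N0 ⇒ t and t and t
Derivation 2: N0 ⇒ N0 and N0 ⇒ N0 and N0 and N0 ⇒ t and N0 and N0 ⇒ t and t and N0 ⇒ t and t and t

Two distinct leftmost derivations for the same string.

Ambiguous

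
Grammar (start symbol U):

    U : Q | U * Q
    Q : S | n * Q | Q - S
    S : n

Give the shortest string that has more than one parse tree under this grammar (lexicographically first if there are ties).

length 1: no string has ≥2 trees
length 3: n * n has 2 parse trees

Two derivations of n * n:
  U ⇒ Q ⇒ n * Q ⇒ n * S ⇒ n * n
  U ⇒ U * Q ⇒ Q * Q ⇒ S * Q ⇒ n * Q ⇒ n * S ⇒ n * n

n * n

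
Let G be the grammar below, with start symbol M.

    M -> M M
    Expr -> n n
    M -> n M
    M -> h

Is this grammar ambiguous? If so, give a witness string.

Ambiguous

Witness: h h h

Derivation 1: M ⇒ M M ⇒ M M M ⇒ h M M ⇒ h h M ⇒ h h h
Derivation 2: M ⇒ M M ⇒ h M ⇒ h M M ⇒ h h M ⇒ h h h

Two distinct leftmost derivations for the same string.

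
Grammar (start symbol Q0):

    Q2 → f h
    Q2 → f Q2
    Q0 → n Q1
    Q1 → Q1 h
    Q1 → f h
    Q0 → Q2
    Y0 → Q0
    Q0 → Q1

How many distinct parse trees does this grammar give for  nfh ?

Parse trees for nfh:
  [Q0 n [Q1 f h]]

1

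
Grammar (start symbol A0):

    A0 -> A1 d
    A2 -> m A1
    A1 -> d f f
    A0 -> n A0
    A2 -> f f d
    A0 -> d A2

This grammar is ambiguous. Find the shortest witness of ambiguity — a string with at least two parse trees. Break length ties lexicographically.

d f f d

length 4: d f f d has 2 parse trees

Two derivations of d f f d:
  A0 ⇒ A1 d ⇒ d f f d
  A0 ⇒ d A2 ⇒ d f f d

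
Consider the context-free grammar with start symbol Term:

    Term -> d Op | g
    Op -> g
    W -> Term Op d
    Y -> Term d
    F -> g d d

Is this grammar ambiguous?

Unambiguous

(W, Y, F are unreachable from Term, so their rules don't affect L(Term).) Each reachable nonterminal has at most one production per leading terminal, and all productions are right-linear; the derivation is determined token-by-token.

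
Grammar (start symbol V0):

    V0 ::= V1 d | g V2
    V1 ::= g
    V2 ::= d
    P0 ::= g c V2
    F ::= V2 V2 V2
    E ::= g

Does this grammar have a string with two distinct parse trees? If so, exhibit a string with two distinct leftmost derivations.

Witness: g d

Derivation 1: V0 ⇒ V1 d ⇒ g d
Derivation 2: V0 ⇒ g V2 ⇒ g d

Two distinct leftmost derivations for the same string.

Ambiguous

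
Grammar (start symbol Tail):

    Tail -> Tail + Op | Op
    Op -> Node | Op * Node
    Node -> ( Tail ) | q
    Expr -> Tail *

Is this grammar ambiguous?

(Expr is unreachable from Tail, so its rules don't affect L(Tail).) Tail → Tail + Op | Op  ;  Op → Op * Node | Node  — a left-associative chain with Node at the bottom. Each string factors uniquely by precedence.

Unambiguous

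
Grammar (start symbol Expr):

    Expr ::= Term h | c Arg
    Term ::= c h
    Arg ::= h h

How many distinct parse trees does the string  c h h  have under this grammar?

Parse trees for c h h:
  [Expr [Term c h] h]
  [Expr c [Arg h h]]

2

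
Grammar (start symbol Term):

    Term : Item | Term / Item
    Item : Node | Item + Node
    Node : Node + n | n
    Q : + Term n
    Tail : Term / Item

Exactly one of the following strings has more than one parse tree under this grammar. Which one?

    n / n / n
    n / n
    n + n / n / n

n + n / n / n

n / n / n: 1 tree
n / n: 1 tree
n + n / n / n: 2 trees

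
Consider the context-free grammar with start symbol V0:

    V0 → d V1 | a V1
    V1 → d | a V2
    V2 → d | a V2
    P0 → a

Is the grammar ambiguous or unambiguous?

Unambiguous

Only V0, V1, V2 are reachable from V0; ignoring the rest: Restricted to the reachable nonterminals, every rule has the form A → t or A → t B, and no two rules for the same A share a first terminal. The grammar encodes a DFA — one run per string.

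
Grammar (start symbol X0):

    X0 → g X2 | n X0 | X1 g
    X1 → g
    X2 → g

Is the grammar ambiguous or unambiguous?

Ambiguous

Witness: g g

Derivation 1: X0 ⇒ g X2 ⇒ g g
Derivation 2: X0 ⇒ X1 g ⇒ g g

Two distinct leftmost derivations for the same string.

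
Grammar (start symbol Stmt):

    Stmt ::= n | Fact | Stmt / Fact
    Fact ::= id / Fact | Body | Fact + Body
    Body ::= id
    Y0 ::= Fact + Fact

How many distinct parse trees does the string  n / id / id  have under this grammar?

2

Parse trees for n / id / id:
  [Stmt [Stmt n] / [Fact id / [Fact [Body id]]]]
  [Stmt [Stmt [Stmt n] / [Fact [Body id]]] / [Fact [Body id]]]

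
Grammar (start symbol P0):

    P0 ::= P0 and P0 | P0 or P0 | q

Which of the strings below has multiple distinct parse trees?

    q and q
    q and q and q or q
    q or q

q and q and q or q

q and q: 1 tree
q and q and q or q: 5 trees
q or q: 1 tree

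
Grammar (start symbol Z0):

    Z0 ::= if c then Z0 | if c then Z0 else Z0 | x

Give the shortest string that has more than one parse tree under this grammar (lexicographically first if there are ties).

length 1: no string has ≥2 trees
length 4: no string has ≥2 trees
length 6: no string has ≥2 trees
length 7: no string has ≥2 trees
length 9: if c then if c then x else x has 2 parse trees

Two derivations of if c then if c then x else x:
  Z0 ⇒ if c then Z0 ⇒ if c then if c then Z0 else Z0 ⇒ if c then if c then x else Z0 ⇒ if c then if c then x else x
  Z0 ⇒ if c then Z0 else Z0 ⇒ if c then if c then Z0 else Z0 ⇒ if c then if c then x else Z0 ⇒ if c then if c then x else x

if c then if c then x else x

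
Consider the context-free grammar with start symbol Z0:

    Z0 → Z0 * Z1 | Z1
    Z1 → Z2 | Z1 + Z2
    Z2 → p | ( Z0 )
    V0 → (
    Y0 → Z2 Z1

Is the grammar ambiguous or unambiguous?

Only Z0, Z1, Z2 are reachable from Z0; ignoring the rest: This is a standard precedence ladder (Z0 over Z1 over Z2), with each level left-recursive on its own operator ('*' at Z0, '+' at Z1). That structure is LR(1), hence unambiguous.

Unambiguous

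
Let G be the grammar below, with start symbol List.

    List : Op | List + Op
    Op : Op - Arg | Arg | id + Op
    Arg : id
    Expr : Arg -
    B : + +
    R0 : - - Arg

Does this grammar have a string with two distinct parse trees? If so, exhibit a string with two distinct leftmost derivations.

Ambiguous

Witness: id + id

Derivation 1: List ⇒ Op ⇒ id + Op ⇒ id + Arg ⇒ id + id
Derivation 2: List ⇒ List + Op ⇒ Op + Op ⇒ Arg + Op ⇒ id + Op ⇒ id + Arg ⇒ id + id

Two distinct leftmost derivations for the same string.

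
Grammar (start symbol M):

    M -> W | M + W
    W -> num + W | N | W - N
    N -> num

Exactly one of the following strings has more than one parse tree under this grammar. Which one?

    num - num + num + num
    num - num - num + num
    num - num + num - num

num - num + num + num

num - num + num + num: 2 trees
num - num - num + num: 1 tree
num - num + num - num: 1 tree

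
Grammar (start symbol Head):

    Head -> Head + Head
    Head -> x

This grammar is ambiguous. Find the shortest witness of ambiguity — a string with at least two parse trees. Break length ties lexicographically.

length 1: no string has ≥2 trees
length 3: no string has ≥2 trees
length 5: x + x + x has 2 parse trees

Two derivations of x + x + x:
  Head ⇒ Head + Head ⇒ Head + Head + Head ⇒ x + Head + Head ⇒ x + x + Head ⇒ x + x + x
  Head ⇒ Head + Head ⇒ x + Head ⇒ x + Head + Head ⇒ x + x + Head ⇒ x + x + x

x + x + x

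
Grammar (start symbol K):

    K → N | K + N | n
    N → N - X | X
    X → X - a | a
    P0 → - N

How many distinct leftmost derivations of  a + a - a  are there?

2

Parse trees for a + a - a:
  [K [K [N [X a]]] + [N [N [X a]] - [X a]]]
  [K [K [N [X a]]] + [N [X [X a] - a]]]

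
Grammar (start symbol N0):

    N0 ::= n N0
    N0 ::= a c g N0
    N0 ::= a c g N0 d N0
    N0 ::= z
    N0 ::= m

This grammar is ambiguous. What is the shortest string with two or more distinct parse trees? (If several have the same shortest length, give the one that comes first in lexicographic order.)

length 1: no string has ≥2 trees
length 2: no string has ≥2 trees
length 3: no string has ≥2 trees
length 4: no string has ≥2 trees
length 5: no string has ≥2 trees
length 6: no string has ≥2 trees
length 7: no string has ≥2 trees
length 8: no string has ≥2 trees
length 9: a c g a c g m d m has 2 parse trees

Two derivations of a c g a c g m d m:
  N0 ⇒ a c g N0 ⇒ a c g a c g N0 d N0 ⇒ a c g a c g m d N0 ⇒ a c g a c g m d m
  N0 ⇒ a c g N0 d N0 ⇒ a c g a c g N0 d N0 ⇒ a c g a c g m d N0 ⇒ a c g a c g m d m

a c g a c g m d m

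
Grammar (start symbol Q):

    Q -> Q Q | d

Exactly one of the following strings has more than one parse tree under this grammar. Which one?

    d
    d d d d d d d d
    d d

d: 1 tree
d d d d d d d d: 429 trees
d d: 1 tree

d d d d d d d d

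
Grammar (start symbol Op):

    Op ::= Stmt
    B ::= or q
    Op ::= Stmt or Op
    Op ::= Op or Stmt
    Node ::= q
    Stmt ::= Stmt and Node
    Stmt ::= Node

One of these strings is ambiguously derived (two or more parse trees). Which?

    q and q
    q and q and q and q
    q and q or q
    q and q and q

q and q or q

q and q: 1 tree
q and q and q and q: 1 tree
q and q or q: 2 trees
q and q and q: 1 tree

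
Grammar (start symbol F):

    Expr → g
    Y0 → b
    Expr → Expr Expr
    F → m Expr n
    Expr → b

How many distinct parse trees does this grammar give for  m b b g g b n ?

14

Parse trees for m b b g g b n (showing first 6 of 14):
  [F m [Expr [Expr b] [Expr [Expr b] [Expr [Expr g] [Expr [Expr g] [Expr b]]]]] n]
  [F m [Expr [Expr b] [Expr [Expr b] [Expr [Expr [Expr g] [Expr g]] [Expr b]]]] n]
  [F m [Expr [Expr b] [Expr [Expr [Expr b] [Expr g]] [Expr [Expr g] [Expr b]]]] n]
  [F m [Expr [Expr b] [Expr [Expr [Expr b] [Expr [Expr g] [Expr g]]] [Expr b]]] n]
  [F m [Expr [Expr b] [Expr [Expr [Expr [Expr b] [Expr g]] [Expr g]] [Expr b]]] n]
  [F m [Expr [Expr [Expr b] [Expr b]] [Expr [Expr g] [Expr [Expr g] [Expr b]]]] n]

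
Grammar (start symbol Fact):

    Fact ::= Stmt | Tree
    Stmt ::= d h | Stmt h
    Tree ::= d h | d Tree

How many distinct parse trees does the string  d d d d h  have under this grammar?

Parse trees for d d d d h:
  [Fact [Tree d [Tree d [Tree d [Tree d h]]]]]

1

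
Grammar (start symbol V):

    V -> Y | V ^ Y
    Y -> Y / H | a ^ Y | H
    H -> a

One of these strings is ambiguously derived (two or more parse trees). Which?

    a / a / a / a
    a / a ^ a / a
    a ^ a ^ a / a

a ^ a ^ a / a

a / a / a / a: 1 tree
a / a ^ a / a: 1 tree
a ^ a ^ a / a: 7 trees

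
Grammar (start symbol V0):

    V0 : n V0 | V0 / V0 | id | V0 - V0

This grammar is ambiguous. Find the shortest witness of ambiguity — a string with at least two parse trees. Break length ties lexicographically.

length 1: no string has ≥2 trees
length 2: no string has ≥2 trees
length 3: no string has ≥2 trees
length 4: n id - id has 2 parse trees

Two derivations of n id - id:
  V0 ⇒ n V0 ⇒ n V0 - V0 ⇒ n id - V0 ⇒ n id - id
  V0 ⇒ V0 - V0 ⇒ n V0 - V0 ⇒ n id - V0 ⇒ n id - id

n id - id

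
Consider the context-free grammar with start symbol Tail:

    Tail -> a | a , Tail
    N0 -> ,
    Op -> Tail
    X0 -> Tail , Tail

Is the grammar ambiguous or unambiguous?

Only Tail is reachable from Tail; ignoring the rest: Right-recursive list with a separator: after each atom, whether the separator follows determines the rule. One parse per string.

Unambiguous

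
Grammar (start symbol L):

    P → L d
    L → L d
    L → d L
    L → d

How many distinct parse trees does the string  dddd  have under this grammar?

8

Parse trees for dddd:
  [L [L [L [L d] d] d] d]
  [L [L [L d [L d]] d] d]
  [L [L d [L [L d] d]] d]
  [L [L d [L d [L d]]] d]
  [L d [L [L [L d] d] d]]
  [L d [L [L d [L d]] d]]
  [L d [L d [L [L d] d]]]
  [L d [L d [L d [L d]]]]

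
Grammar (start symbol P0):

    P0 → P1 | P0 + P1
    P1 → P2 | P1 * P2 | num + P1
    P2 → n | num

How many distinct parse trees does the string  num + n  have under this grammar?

2

Parse trees for num + n:
  [P0 [P1 num + [P1 [P2 n]]]]
  [P0 [P0 [P1 [P2 num]]] + [P1 [P2 n]]]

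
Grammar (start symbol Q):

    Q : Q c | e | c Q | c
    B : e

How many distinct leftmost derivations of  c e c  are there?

Parse trees for c e c:
  [Q [Q c [Q e]] c]
  [Q c [Q [Q e] c]]

2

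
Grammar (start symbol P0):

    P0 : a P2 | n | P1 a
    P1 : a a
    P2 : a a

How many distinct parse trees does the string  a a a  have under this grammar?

2

Parse trees for a a a:
  [P0 a [P2 a a]]
  [P0 [P1 a a] a]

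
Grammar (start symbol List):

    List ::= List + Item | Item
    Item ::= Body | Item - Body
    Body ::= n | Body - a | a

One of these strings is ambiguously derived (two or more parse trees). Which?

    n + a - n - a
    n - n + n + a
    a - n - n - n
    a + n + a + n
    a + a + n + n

n + a - n - a: 2 trees
n - n + n + a: 1 tree
a - n - n - n: 1 tree
a + n + a + n: 1 tree
a + a + n + n: 1 tree

n + a - n - a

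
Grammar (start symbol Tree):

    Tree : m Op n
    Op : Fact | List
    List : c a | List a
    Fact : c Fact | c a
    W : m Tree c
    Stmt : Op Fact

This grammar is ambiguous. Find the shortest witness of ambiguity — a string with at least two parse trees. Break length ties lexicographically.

m c a n

length 4: m c a n has 2 parse trees

Two derivations of m c a n:
  Tree ⇒ m Op n ⇒ m Fact n ⇒ m c a n
  Tree ⇒ m Op n ⇒ m List n ⇒ m c a n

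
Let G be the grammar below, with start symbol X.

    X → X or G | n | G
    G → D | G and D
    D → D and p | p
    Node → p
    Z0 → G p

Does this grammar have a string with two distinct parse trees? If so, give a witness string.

Witness: p and p

Derivation 1: X ⇒ G ⇒ D ⇒ D and p ⇒ p and p
Derivation 2: X ⇒ G ⇒ G and D ⇒ D and D ⇒ p and D ⇒ p and p

Two distinct leftmost derivations for the same string.

Ambiguous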